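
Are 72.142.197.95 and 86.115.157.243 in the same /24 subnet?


Mask: 255.255.255.0
72.142.197.95 AND mask = 72.142.197.0
86.115.157.243 AND mask = 86.115.157.0
No, different subnets (72.142.197.0 vs 86.115.157.0)


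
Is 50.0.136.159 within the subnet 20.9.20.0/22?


Subnet network: 20.9.20.0
Test IP AND mask: 50.0.136.0
No, 50.0.136.159 is not in 20.9.20.0/22


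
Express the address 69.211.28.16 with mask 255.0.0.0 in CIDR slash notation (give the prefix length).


Binary: 11111111.00000000.00000000.00000000
Count leading 1s
Prefix: /8


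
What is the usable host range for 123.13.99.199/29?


Network: 123.13.99.192
Broadcast: 123.13.99.199
First usable = network + 1
Last usable = broadcast - 1
Range: 123.13.99.193 to 123.13.99.198


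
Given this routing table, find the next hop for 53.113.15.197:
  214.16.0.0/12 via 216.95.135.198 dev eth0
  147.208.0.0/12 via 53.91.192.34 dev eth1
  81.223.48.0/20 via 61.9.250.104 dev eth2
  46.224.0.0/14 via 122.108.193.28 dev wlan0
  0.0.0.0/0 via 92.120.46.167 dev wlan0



Longest prefix match for 53.113.15.197:
  /12 214.16.0.0: no
  /12 147.208.0.0: no
  /20 81.223.48.0: no
  /14 46.224.0.0: no
  /0 0.0.0.0: MATCH
Selected: next-hop 92.120.46.167 via wlan0 (matched /0)


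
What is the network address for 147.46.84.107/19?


IP:   10010011.00101110.01010100.01101011
Mask: 11111111.11111111.11100000.00000000
AND operation:
Net:  10010011.00101110.01000000.00000000
Network: 147.46.64.0/19


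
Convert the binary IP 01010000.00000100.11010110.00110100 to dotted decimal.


01010000 = 80
00000100 = 4
11010110 = 214
00110100 = 52
IP: 80.4.214.52


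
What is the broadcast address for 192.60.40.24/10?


Network: 192.0.0.0/10
Host bits = 22
Set all host bits to 1:
Broadcast: 192.63.255.255


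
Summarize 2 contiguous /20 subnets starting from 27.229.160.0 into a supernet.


Original prefix: /20
Number of subnets: 2 = 2^1
New prefix = 20 - 1 = 19
Supernet: 27.229.160.0/19


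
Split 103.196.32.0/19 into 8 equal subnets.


New prefix = 19 + 3 = 22
Each subnet has 1024 addresses
  103.196.32.0/22
  103.196.36.0/22
  103.196.40.0/22
  103.196.44.0/22
  103.196.48.0/22
  103.196.52.0/22
  103.196.56.0/22
  103.196.60.0/22
Subnets: 103.196.32.0/22, 103.196.36.0/22, 103.196.40.0/22, 103.196.44.0/22, 103.196.48.0/22, 103.196.52.0/22, 103.196.56.0/22, 103.196.60.0/22


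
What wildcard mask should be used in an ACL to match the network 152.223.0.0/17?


Subnet mask: 255.255.128.0
Wildcard = 255.255.255.255 - subnet mask
255 - 255 = 0
255 - 255 = 0
255 - 128 = 127
255 - 0 = 255
Wildcard: 0.0.127.255


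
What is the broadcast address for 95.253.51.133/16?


Network: 95.253.0.0/16
Host bits = 16
Set all host bits to 1:
Broadcast: 95.253.255.255


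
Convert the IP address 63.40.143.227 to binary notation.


63 = 00111111
40 = 00101000
143 = 10001111
227 = 11100011
Binary: 00111111.00101000.10001111.11100011


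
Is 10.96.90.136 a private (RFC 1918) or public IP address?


RFC 1918 private ranges:
  10.0.0.0/8 (10.0.0.0 - 10.255.255.255)
  172.16.0.0/12 (172.16.0.0 - 172.31.255.255)
  192.168.0.0/16 (192.168.0.0 - 192.168.255.255)
Private (in 10.0.0.0/8)


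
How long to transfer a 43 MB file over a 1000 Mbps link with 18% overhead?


Effective throughput = 1000 * (1 - 18/100) = 820.0 Mbps
File size in Mb = 43 * 8 = 344 Mb
Time = 344 / 820.0
Time = 0.4195 seconds


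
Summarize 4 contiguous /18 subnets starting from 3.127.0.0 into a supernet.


Original prefix: /18
Number of subnets: 4 = 2^2
New prefix = 18 - 2 = 16
Supernet: 3.127.0.0/16


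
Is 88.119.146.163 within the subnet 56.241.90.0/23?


Subnet network: 56.241.90.0
Test IP AND mask: 88.119.146.0
No, 88.119.146.163 is not in 56.241.90.0/23


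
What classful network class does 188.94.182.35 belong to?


First octet: 188
Binary: 10111100
10xxxxxx -> Class B (128-191)
Class B, default mask 255.255.0.0 (/16)


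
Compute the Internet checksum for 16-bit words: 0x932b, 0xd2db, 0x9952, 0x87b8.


Sum all words (with carry folding):
+ 0x932b = 0x932b
+ 0xd2db = 0x6607
+ 0x9952 = 0xff59
+ 0x87b8 = 0x8712
One's complement: ~0x8712
Checksum = 0x78ed


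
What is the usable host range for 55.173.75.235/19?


Network: 55.173.64.0
Broadcast: 55.173.95.255
First usable = network + 1
Last usable = broadcast - 1
Range: 55.173.64.1 to 55.173.95.254


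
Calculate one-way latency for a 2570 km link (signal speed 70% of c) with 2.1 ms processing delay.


Speed = 0.7 * 3e5 km/s = 210000 km/s
Propagation delay = 2570 / 210000 = 0.0122 s = 12.2381 ms
Processing delay = 2.1 ms
Total one-way latency = 14.3381 ms


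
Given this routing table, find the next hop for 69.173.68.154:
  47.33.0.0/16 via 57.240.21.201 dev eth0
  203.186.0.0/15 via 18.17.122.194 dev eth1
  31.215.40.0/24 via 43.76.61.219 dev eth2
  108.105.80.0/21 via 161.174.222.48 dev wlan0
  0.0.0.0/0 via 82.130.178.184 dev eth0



Longest prefix match for 69.173.68.154:
  /16 47.33.0.0: no
  /15 203.186.0.0: no
  /24 31.215.40.0: no
  /21 108.105.80.0: no
  /0 0.0.0.0: MATCH
Selected: next-hop 82.130.178.184 via eth0 (matched /0)


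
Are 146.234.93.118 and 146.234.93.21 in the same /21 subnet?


Mask: 255.255.248.0
146.234.93.118 AND mask = 146.234.88.0
146.234.93.21 AND mask = 146.234.88.0
Yes, same subnet (146.234.88.0)


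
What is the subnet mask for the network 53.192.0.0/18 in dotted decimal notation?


/18 means 18 network bits, 14 host bits
Binary: 11111111111111111100000000000000
Mask: 255.255.192.0


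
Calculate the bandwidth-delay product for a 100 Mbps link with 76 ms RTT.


BDP = bandwidth * RTT
= 100 Mbps * 76 ms
= 100 * 1e6 * 76 / 1000 bits
= 7600000 bits
= 950000 bytes
= 927.7344 KB
BDP = 7600000 bits (950000 bytes)


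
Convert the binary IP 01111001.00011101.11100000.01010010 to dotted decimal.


01111001 = 121
00011101 = 29
11100000 = 224
01010010 = 82
IP: 121.29.224.82


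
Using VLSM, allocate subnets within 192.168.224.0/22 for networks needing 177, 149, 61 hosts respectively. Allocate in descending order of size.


177 hosts -> /24 (254 usable): 192.168.224.0/24
149 hosts -> /24 (254 usable): 192.168.225.0/24
61 hosts -> /26 (62 usable): 192.168.226.0/26
Allocation: 192.168.224.0/24 (177 hosts, 254 usable); 192.168.225.0/24 (149 hosts, 254 usable); 192.168.226.0/26 (61 hosts, 62 usable)


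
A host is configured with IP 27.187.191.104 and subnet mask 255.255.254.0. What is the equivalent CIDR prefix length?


Binary: 11111111.11111111.11111110.00000000
Count leading 1s
Prefix: /23


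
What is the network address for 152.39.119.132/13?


IP:   10011000.00100111.01110111.10000100
Mask: 11111111.11111000.00000000.00000000
AND operation:
Net:  10011000.00100000.00000000.00000000
Network: 152.32.0.0/13


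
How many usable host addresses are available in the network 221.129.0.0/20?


Host bits = 32 - 20 = 12
Total addresses = 2^12 = 4096
Usable = total - 2 (network and broadcast)
Usable hosts: 4094


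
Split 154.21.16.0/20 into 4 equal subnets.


New prefix = 20 + 2 = 22
Each subnet has 1024 addresses
  154.21.16.0/22
  154.21.20.0/22
  154.21.24.0/22
  154.21.28.0/22
Subnets: 154.21.16.0/22, 154.21.20.0/22, 154.21.24.0/22, 154.21.28.0/22


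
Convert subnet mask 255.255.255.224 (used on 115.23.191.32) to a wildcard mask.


Subnet mask: 255.255.255.224
Wildcard = 255.255.255.255 - subnet mask
255 - 255 = 0
255 - 255 = 0
255 - 255 = 0
255 - 224 = 31
Wildcard: 0.0.0.31


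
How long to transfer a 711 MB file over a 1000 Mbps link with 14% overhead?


Effective throughput = 1000 * (1 - 14/100) = 860 Mbps
File size in Mb = 711 * 8 = 5688 Mb
Time = 5688 / 860
Time = 6.614 seconds


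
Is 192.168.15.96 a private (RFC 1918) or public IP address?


RFC 1918 private ranges:
  10.0.0.0/8 (10.0.0.0 - 10.255.255.255)
  172.16.0.0/12 (172.16.0.0 - 172.31.255.255)
  192.168.0.0/16 (192.168.0.0 - 192.168.255.255)
Private (in 192.168.0.0/16)


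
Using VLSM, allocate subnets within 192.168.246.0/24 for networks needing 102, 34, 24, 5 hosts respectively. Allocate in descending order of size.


102 hosts -> /25 (126 usable): 192.168.246.0/25
34 hosts -> /26 (62 usable): 192.168.246.128/26
24 hosts -> /27 (30 usable): 192.168.246.192/27
5 hosts -> /29 (6 usable): 192.168.246.224/29
Allocation: 192.168.246.0/25 (102 hosts, 126 usable); 192.168.246.128/26 (34 hosts, 62 usable); 192.168.246.192/27 (24 hosts, 30 usable); 192.168.246.224/29 (5 hosts, 6 usable)


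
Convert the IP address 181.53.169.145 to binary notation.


181 = 10110101
53 = 00110101
169 = 10101001
145 = 10010001
Binary: 10110101.00110101.10101001.10010001


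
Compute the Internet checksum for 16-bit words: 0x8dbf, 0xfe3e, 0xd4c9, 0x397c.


Sum all words (with carry folding):
+ 0x8dbf = 0x8dbf
+ 0xfe3e = 0x8bfe
+ 0xd4c9 = 0x60c8
+ 0x397c = 0x9a44
One's complement: ~0x9a44
Checksum = 0x65bb


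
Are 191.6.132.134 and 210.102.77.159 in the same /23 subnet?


Mask: 255.255.254.0
191.6.132.134 AND mask = 191.6.132.0
210.102.77.159 AND mask = 210.102.76.0
No, different subnets (191.6.132.0 vs 210.102.76.0)


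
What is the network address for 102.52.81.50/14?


IP:   01100110.00110100.01010001.00110010
Mask: 11111111.11111100.00000000.00000000
AND operation:
Net:  01100110.00110100.00000000.00000000
Network: 102.52.0.0/14


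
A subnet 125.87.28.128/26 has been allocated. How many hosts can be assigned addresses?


Host bits = 32 - 26 = 6
Total addresses = 2^6 = 64
Usable = total - 2 (network and broadcast)
Usable hosts: 62


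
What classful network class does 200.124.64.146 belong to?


First octet: 200
Binary: 11001000
110xxxxx -> Class C (192-223)
Class C, default mask 255.255.255.0 (/24)


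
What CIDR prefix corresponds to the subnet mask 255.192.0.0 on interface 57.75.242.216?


Binary: 11111111.11000000.00000000.00000000
Count leading 1s
Prefix: /10


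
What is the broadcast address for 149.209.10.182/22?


Network: 149.209.8.0/22
Host bits = 10
Set all host bits to 1:
Broadcast: 149.209.11.255


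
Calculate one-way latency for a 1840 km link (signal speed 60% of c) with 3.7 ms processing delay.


Speed = 0.6 * 3e5 km/s = 180000 km/s
Propagation delay = 1840 / 180000 = 0.0102 s = 10.2222 ms
Processing delay = 3.7 ms
Total one-way latency = 13.9222 ms


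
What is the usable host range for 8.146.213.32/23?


Network: 8.146.212.0
Broadcast: 8.146.213.255
First usable = network + 1
Last usable = broadcast - 1
Range: 8.146.212.1 to 8.146.213.254


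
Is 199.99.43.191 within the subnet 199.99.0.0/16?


Subnet network: 199.99.0.0
Test IP AND mask: 199.99.0.0
Yes, 199.99.43.191 is in 199.99.0.0/16


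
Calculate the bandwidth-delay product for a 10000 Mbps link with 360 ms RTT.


BDP = bandwidth * RTT
= 10000 Mbps * 360 ms
= 10000 * 1e6 * 360 / 1000 bits
= 3600000000 bits
= 450000000 bytes
= 439453.125 KB
BDP = 3600000000 bits (450000000 bytes)


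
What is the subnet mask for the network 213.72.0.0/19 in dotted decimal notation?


/19 means 19 network bits, 13 host bits
Binary: 11111111111111111110000000000000
Mask: 255.255.224.0


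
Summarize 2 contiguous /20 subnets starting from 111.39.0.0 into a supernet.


Original prefix: /20
Number of subnets: 2 = 2^1
New prefix = 20 - 1 = 19
Supernet: 111.39.0.0/19


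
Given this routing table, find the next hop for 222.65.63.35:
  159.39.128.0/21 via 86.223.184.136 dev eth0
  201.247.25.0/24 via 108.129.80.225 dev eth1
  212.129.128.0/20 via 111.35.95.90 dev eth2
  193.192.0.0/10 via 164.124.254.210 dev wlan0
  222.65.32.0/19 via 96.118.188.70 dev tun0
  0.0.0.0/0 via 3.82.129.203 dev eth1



Longest prefix match for 222.65.63.35:
  /21 159.39.128.0: no
  /24 201.247.25.0: no
  /20 212.129.128.0: no
  /10 193.192.0.0: no
  /19 222.65.32.0: MATCH
  /0 0.0.0.0: MATCH
Selected: next-hop 96.118.188.70 via tun0 (matched /19)


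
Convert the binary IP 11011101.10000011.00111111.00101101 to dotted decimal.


11011101 = 221
10000011 = 131
00111111 = 63
00101101 = 45
IP: 221.131.63.45


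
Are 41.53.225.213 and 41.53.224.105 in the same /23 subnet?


Mask: 255.255.254.0
41.53.225.213 AND mask = 41.53.224.0
41.53.224.105 AND mask = 41.53.224.0
Yes, same subnet (41.53.224.0)


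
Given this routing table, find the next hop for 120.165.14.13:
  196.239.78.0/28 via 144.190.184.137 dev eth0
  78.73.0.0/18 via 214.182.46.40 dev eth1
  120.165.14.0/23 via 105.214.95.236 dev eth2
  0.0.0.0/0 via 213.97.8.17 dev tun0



Longest prefix match for 120.165.14.13:
  /28 196.239.78.0: no
  /18 78.73.0.0: no
  /23 120.165.14.0: MATCH
  /0 0.0.0.0: MATCH
Selected: next-hop 105.214.95.236 via eth2 (matched /23)


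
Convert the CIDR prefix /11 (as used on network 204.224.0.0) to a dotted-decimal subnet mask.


/11 means 11 network bits, 21 host bits
Binary: 11111111111000000000000000000000
Mask: 255.224.0.0


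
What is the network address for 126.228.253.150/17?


IP:   01111110.11100100.11111101.10010110
Mask: 11111111.11111111.10000000.00000000
AND operation:
Net:  01111110.11100100.10000000.00000000
Network: 126.228.128.0/17


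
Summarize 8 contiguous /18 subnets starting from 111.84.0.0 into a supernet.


Original prefix: /18
Number of subnets: 8 = 2^3
New prefix = 18 - 3 = 15
Supernet: 111.84.0.0/15


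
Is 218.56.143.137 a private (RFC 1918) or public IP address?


RFC 1918 private ranges:
  10.0.0.0/8 (10.0.0.0 - 10.255.255.255)
  172.16.0.0/12 (172.16.0.0 - 172.31.255.255)
  192.168.0.0/16 (192.168.0.0 - 192.168.255.255)
Public (not in any RFC 1918 range)


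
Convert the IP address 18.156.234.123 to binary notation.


18 = 00010010
156 = 10011100
234 = 11101010
123 = 01111011
Binary: 00010010.10011100.11101010.01111011


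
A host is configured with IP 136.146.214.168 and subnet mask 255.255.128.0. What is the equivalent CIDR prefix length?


Binary: 11111111.11111111.10000000.00000000
Count leading 1s
Prefix: /17


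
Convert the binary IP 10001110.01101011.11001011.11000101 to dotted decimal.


10001110 = 142
01101011 = 107
11001011 = 203
11000101 = 197
IP: 142.107.203.197


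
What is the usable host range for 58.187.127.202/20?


Network: 58.187.112.0
Broadcast: 58.187.127.255
First usable = network + 1
Last usable = broadcast - 1
Range: 58.187.112.1 to 58.187.127.254


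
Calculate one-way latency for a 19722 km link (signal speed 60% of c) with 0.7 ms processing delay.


Speed = 0.6 * 3e5 km/s = 180000 km/s
Propagation delay = 19722 / 180000 = 0.1096 s = 109.5667 ms
Processing delay = 0.7 ms
Total one-way latency = 110.2667 ms


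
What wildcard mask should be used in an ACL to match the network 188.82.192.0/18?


Subnet mask: 255.255.192.0
Wildcard = 255.255.255.255 - subnet mask
255 - 255 = 0
255 - 255 = 0
255 - 192 = 63
255 - 0 = 255
Wildcard: 0.0.63.255


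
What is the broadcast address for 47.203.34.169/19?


Network: 47.203.32.0/19
Host bits = 13
Set all host bits to 1:
Broadcast: 47.203.63.255


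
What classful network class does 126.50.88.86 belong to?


First octet: 126
Binary: 01111110
0xxxxxxx -> Class A (1-126)
Class A, default mask 255.0.0.0 (/8)


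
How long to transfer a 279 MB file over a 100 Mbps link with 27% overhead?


Effective throughput = 100 * (1 - 27/100) = 73 Mbps
File size in Mb = 279 * 8 = 2232 Mb
Time = 2232 / 73
Time = 30.5753 seconds


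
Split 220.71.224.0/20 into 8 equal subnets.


New prefix = 20 + 3 = 23
Each subnet has 512 addresses
  220.71.224.0/23
  220.71.226.0/23
  220.71.228.0/23
  220.71.230.0/23
  220.71.232.0/23
  220.71.234.0/23
  220.71.236.0/23
  220.71.238.0/23
Subnets: 220.71.224.0/23, 220.71.226.0/23, 220.71.228.0/23, 220.71.230.0/23, 220.71.232.0/23, 220.71.234.0/23, 220.71.236.0/23, 220.71.238.0/23


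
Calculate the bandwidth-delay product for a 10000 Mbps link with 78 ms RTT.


BDP = bandwidth * RTT
= 10000 Mbps * 78 ms
= 10000 * 1e6 * 78 / 1000 bits
= 780000000 bits
= 97500000 bytes
= 95214.8438 KB
BDP = 780000000 bits (97500000 bytes)


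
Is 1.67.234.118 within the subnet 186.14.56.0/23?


Subnet network: 186.14.56.0
Test IP AND mask: 1.67.234.0
No, 1.67.234.118 is not in 186.14.56.0/23


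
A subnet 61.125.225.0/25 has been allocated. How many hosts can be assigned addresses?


Host bits = 32 - 25 = 7
Total addresses = 2^7 = 128
Usable = total - 2 (network and broadcast)
Usable hosts: 126


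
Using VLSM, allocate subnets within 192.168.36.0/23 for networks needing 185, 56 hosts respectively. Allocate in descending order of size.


185 hosts -> /24 (254 usable): 192.168.36.0/24
56 hosts -> /26 (62 usable): 192.168.37.0/26
Allocation: 192.168.36.0/24 (185 hosts, 254 usable); 192.168.37.0/26 (56 hosts, 62 usable)


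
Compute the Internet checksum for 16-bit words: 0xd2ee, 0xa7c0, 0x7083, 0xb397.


Sum all words (with carry folding):
+ 0xd2ee = 0xd2ee
+ 0xa7c0 = 0x7aaf
+ 0x7083 = 0xeb32
+ 0xb397 = 0x9eca
One's complement: ~0x9eca
Checksum = 0x6135


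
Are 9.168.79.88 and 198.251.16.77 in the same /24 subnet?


Mask: 255.255.255.0
9.168.79.88 AND mask = 9.168.79.0
198.251.16.77 AND mask = 198.251.16.0
No, different subnets (9.168.79.0 vs 198.251.16.0)


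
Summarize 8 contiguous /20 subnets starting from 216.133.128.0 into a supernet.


Original prefix: /20
Number of subnets: 8 = 2^3
New prefix = 20 - 3 = 17
Supernet: 216.133.128.0/17


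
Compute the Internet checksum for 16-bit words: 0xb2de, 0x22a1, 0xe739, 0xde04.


Sum all words (with carry folding):
+ 0xb2de = 0xb2de
+ 0x22a1 = 0xd57f
+ 0xe739 = 0xbcb9
+ 0xde04 = 0x9abe
One's complement: ~0x9abe
Checksum = 0x6541


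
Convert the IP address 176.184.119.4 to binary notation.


176 = 10110000
184 = 10111000
119 = 01110111
4 = 00000100
Binary: 10110000.10111000.01110111.00000100


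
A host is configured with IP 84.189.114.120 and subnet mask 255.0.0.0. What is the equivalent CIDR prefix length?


Binary: 11111111.00000000.00000000.00000000
Count leading 1s
Prefix: /8


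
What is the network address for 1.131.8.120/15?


IP:   00000001.10000011.00001000.01111000
Mask: 11111111.11111110.00000000.00000000
AND operation:
Net:  00000001.10000010.00000000.00000000
Network: 1.130.0.0/15


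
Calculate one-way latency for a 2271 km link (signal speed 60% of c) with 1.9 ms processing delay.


Speed = 0.6 * 3e5 km/s = 180000 km/s
Propagation delay = 2271 / 180000 = 0.0126 s = 12.6167 ms
Processing delay = 1.9 ms
Total one-way latency = 14.5167 ms


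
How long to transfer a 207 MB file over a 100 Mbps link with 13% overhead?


Effective throughput = 100 * (1 - 13/100) = 87 Mbps
File size in Mb = 207 * 8 = 1656 Mb
Time = 1656 / 87
Time = 19.0345 seconds


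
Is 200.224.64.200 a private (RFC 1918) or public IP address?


RFC 1918 private ranges:
  10.0.0.0/8 (10.0.0.0 - 10.255.255.255)
  172.16.0.0/12 (172.16.0.0 - 172.31.255.255)
  192.168.0.0/16 (192.168.0.0 - 192.168.255.255)
Public (not in any RFC 1918 range)


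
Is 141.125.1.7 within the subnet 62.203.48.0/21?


Subnet network: 62.203.48.0
Test IP AND mask: 141.125.0.0
No, 141.125.1.7 is not in 62.203.48.0/21


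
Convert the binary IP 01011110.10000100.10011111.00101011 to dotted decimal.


01011110 = 94
10000100 = 132
10011111 = 159
00101011 = 43
IP: 94.132.159.43


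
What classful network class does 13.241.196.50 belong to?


First octet: 13
Binary: 00001101
0xxxxxxx -> Class A (1-126)
Class A, default mask 255.0.0.0 (/8)


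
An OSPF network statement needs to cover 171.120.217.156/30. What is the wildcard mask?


Subnet mask: 255.255.255.252
Wildcard = 255.255.255.255 - subnet mask
255 - 255 = 0
255 - 255 = 0
255 - 255 = 0
255 - 252 = 3
Wildcard: 0.0.0.3


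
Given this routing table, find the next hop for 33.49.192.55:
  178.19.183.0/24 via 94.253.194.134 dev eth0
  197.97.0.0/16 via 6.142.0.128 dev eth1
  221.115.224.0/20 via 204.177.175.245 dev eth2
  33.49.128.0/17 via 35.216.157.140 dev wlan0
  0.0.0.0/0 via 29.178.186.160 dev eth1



Longest prefix match for 33.49.192.55:
  /24 178.19.183.0: no
  /16 197.97.0.0: no
  /20 221.115.224.0: no
  /17 33.49.128.0: MATCH
  /0 0.0.0.0: MATCH
Selected: next-hop 35.216.157.140 via wlan0 (matched /17)


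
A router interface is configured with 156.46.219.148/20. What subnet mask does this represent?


/20 means 20 network bits, 12 host bits
Binary: 11111111111111111111000000000000
Mask: 255.255.240.0


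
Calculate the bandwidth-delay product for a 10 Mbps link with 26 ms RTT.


BDP = bandwidth * RTT
= 10 Mbps * 26 ms
= 10 * 1e6 * 26 / 1000 bits
= 260000 bits
= 32500 bytes
= 31.7383 KB
BDP = 260000 bits (32500 bytes)


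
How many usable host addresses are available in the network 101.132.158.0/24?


Host bits = 32 - 24 = 8
Total addresses = 2^8 = 256
Usable = total - 2 (network and broadcast)
Usable hosts: 254


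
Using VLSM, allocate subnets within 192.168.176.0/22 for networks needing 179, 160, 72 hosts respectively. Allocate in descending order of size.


179 hosts -> /24 (254 usable): 192.168.176.0/24
160 hosts -> /24 (254 usable): 192.168.177.0/24
72 hosts -> /25 (126 usable): 192.168.178.0/25
Allocation: 192.168.176.0/24 (179 hosts, 254 usable); 192.168.177.0/24 (160 hosts, 254 usable); 192.168.178.0/25 (72 hosts, 126 usable)


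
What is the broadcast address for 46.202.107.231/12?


Network: 46.192.0.0/12
Host bits = 20
Set all host bits to 1:
Broadcast: 46.207.255.255


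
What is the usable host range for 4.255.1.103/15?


Network: 4.254.0.0
Broadcast: 4.255.255.255
First usable = network + 1
Last usable = broadcast - 1
Range: 4.254.0.1 to 4.255.255.254


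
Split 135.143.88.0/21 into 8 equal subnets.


New prefix = 21 + 3 = 24
Each subnet has 256 addresses
  135.143.88.0/24
  135.143.89.0/24
  135.143.90.0/24
  135.143.91.0/24
  135.143.92.0/24
  135.143.93.0/24
  135.143.94.0/24
  135.143.95.0/24
Subnets: 135.143.88.0/24, 135.143.89.0/24, 135.143.90.0/24, 135.143.91.0/24, 135.143.92.0/24, 135.143.93.0/24, 135.143.94.0/24, 135.143.95.0/24


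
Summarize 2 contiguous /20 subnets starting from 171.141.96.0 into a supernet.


Original prefix: /20
Number of subnets: 2 = 2^1
New prefix = 20 - 1 = 19
Supernet: 171.141.96.0/19


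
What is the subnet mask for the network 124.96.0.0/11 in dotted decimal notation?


/11 means 11 network bits, 21 host bits
Binary: 11111111111000000000000000000000
Mask: 255.224.0.0


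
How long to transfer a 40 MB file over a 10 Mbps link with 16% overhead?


Effective throughput = 10 * (1 - 16/100) = 8.4 Mbps
File size in Mb = 40 * 8 = 320 Mb
Time = 320 / 8.4
Time = 38.0952 seconds


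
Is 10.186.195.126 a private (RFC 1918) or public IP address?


RFC 1918 private ranges:
  10.0.0.0/8 (10.0.0.0 - 10.255.255.255)
  172.16.0.0/12 (172.16.0.0 - 172.31.255.255)
  192.168.0.0/16 (192.168.0.0 - 192.168.255.255)
Private (in 10.0.0.0/8)


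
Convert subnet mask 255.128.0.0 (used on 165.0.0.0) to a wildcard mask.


Subnet mask: 255.128.0.0
Wildcard = 255.255.255.255 - subnet mask
255 - 255 = 0
255 - 128 = 127
255 - 0 = 255
255 - 0 = 255
Wildcard: 0.127.255.255


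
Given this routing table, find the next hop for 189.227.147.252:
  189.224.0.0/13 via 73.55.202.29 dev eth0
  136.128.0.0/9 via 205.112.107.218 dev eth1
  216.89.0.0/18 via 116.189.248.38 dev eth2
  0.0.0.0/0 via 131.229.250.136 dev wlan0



Longest prefix match for 189.227.147.252:
  /13 189.224.0.0: MATCH
  /9 136.128.0.0: no
  /18 216.89.0.0: no
  /0 0.0.0.0: MATCH
Selected: next-hop 73.55.202.29 via eth0 (matched /13)


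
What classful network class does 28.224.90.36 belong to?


First octet: 28
Binary: 00011100
0xxxxxxx -> Class A (1-126)
Class A, default mask 255.0.0.0 (/8)


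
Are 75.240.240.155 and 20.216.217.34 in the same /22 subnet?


Mask: 255.255.252.0
75.240.240.155 AND mask = 75.240.240.0
20.216.217.34 AND mask = 20.216.216.0
No, different subnets (75.240.240.0 vs 20.216.216.0)


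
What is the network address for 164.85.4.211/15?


IP:   10100100.01010101.00000100.11010011
Mask: 11111111.11111110.00000000.00000000
AND operation:
Net:  10100100.01010100.00000000.00000000
Network: 164.84.0.0/15


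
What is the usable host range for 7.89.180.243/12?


Network: 7.80.0.0
Broadcast: 7.95.255.255
First usable = network + 1
Last usable = broadcast - 1
Range: 7.80.0.1 to 7.95.255.254


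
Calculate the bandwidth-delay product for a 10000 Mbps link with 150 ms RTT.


BDP = bandwidth * RTT
= 10000 Mbps * 150 ms
= 10000 * 1e6 * 150 / 1000 bits
= 1500000000 bits
= 187500000 bytes
= 183105.4688 KB
BDP = 1500000000 bits (187500000 bytes)


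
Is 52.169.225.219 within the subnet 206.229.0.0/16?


Subnet network: 206.229.0.0
Test IP AND mask: 52.169.0.0
No, 52.169.225.219 is not in 206.229.0.0/16


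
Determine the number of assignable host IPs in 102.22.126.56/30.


Host bits = 32 - 30 = 2
Total addresses = 2^2 = 4
Usable = total - 2 (network and broadcast)
Usable hosts: 2


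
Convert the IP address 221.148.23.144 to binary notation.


221 = 11011101
148 = 10010100
23 = 00010111
144 = 10010000
Binary: 11011101.10010100.00010111.10010000


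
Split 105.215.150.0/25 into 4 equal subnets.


New prefix = 25 + 2 = 27
Each subnet has 32 addresses
  105.215.150.0/27
  105.215.150.32/27
  105.215.150.64/27
  105.215.150.96/27
Subnets: 105.215.150.0/27, 105.215.150.32/27, 105.215.150.64/27, 105.215.150.96/27


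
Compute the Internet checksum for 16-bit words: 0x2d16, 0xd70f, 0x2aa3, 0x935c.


Sum all words (with carry folding):
+ 0x2d16 = 0x2d16
+ 0xd70f = 0x0426
+ 0x2aa3 = 0x2ec9
+ 0x935c = 0xc225
One's complement: ~0xc225
Checksum = 0x3dda


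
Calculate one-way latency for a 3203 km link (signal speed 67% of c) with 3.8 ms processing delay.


Speed = 0.67 * 3e5 km/s = 201000 km/s
Propagation delay = 3203 / 201000 = 0.0159 s = 15.9353 ms
Processing delay = 3.8 ms
Total one-way latency = 19.7353 ms


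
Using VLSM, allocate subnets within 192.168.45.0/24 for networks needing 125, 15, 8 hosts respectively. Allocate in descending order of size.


125 hosts -> /25 (126 usable): 192.168.45.0/25
15 hosts -> /27 (30 usable): 192.168.45.128/27
8 hosts -> /28 (14 usable): 192.168.45.160/28
Allocation: 192.168.45.0/25 (125 hosts, 126 usable); 192.168.45.128/27 (15 hosts, 30 usable); 192.168.45.160/28 (8 hosts, 14 usable)


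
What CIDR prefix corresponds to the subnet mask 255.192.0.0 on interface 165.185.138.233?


Binary: 11111111.11000000.00000000.00000000
Count leading 1s
Prefix: /10


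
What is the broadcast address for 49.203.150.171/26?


Network: 49.203.150.128/26
Host bits = 6
Set all host bits to 1:
Broadcast: 49.203.150.191


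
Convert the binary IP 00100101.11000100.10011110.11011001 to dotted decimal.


00100101 = 37
11000100 = 196
10011110 = 158
11011001 = 217
IP: 37.196.158.217


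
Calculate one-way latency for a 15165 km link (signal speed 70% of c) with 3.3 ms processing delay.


Speed = 0.7 * 3e5 km/s = 210000 km/s
Propagation delay = 15165 / 210000 = 0.0722 s = 72.2143 ms
Processing delay = 3.3 ms
Total one-way latency = 75.5143 ms


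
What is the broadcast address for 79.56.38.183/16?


Network: 79.56.0.0/16
Host bits = 16
Set all host bits to 1:
Broadcast: 79.56.255.255


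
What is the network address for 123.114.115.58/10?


IP:   01111011.01110010.01110011.00111010
Mask: 11111111.11000000.00000000.00000000
AND operation:
Net:  01111011.01000000.00000000.00000000
Network: 123.64.0.0/10


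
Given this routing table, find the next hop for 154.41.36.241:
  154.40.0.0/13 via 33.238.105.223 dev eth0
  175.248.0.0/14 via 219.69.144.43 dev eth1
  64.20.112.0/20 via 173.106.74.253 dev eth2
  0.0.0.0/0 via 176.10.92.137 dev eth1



Longest prefix match for 154.41.36.241:
  /13 154.40.0.0: MATCH
  /14 175.248.0.0: no
  /20 64.20.112.0: no
  /0 0.0.0.0: MATCH
Selected: next-hop 33.238.105.223 via eth0 (matched /13)


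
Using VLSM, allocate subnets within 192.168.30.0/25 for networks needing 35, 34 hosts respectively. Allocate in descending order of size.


35 hosts -> /26 (62 usable): 192.168.30.0/26
34 hosts -> /26 (62 usable): 192.168.30.64/26
Allocation: 192.168.30.0/26 (35 hosts, 62 usable); 192.168.30.64/26 (34 hosts, 62 usable)


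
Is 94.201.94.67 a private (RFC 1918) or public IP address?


RFC 1918 private ranges:
  10.0.0.0/8 (10.0.0.0 - 10.255.255.255)
  172.16.0.0/12 (172.16.0.0 - 172.31.255.255)
  192.168.0.0/16 (192.168.0.0 - 192.168.255.255)
Public (not in any RFC 1918 range)


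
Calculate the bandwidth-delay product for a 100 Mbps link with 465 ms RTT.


BDP = bandwidth * RTT
= 100 Mbps * 465 ms
= 100 * 1e6 * 465 / 1000 bits
= 46500000 bits
= 5812500 bytes
= 5676.2695 KB
BDP = 46500000 bits (5812500 bytes)


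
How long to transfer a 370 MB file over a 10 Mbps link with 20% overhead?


Effective throughput = 10 * (1 - 20/100) = 8 Mbps
File size in Mb = 370 * 8 = 2960 Mb
Time = 2960 / 8
Time = 370 seconds


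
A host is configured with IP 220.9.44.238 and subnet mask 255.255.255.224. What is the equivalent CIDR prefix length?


Binary: 11111111.11111111.11111111.11100000
Count leading 1s
Prefix: /27


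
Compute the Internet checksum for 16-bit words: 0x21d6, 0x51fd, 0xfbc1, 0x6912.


Sum all words (with carry folding):
+ 0x21d6 = 0x21d6
+ 0x51fd = 0x73d3
+ 0xfbc1 = 0x6f95
+ 0x6912 = 0xd8a7
One's complement: ~0xd8a7
Checksum = 0x2758


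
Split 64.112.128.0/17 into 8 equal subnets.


New prefix = 17 + 3 = 20
Each subnet has 4096 addresses
  64.112.128.0/20
  64.112.144.0/20
  64.112.160.0/20
  64.112.176.0/20
  64.112.192.0/20
  64.112.208.0/20
  64.112.224.0/20
  64.112.240.0/20
Subnets: 64.112.128.0/20, 64.112.144.0/20, 64.112.160.0/20, 64.112.176.0/20, 64.112.192.0/20, 64.112.208.0/20, 64.112.224.0/20, 64.112.240.0/20


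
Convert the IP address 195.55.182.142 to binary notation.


195 = 11000011
55 = 00110111
182 = 10110110
142 = 10001110
Binary: 11000011.00110111.10110110.10001110


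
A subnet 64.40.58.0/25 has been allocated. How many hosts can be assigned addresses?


Host bits = 32 - 25 = 7
Total addresses = 2^7 = 128
Usable = total - 2 (network and broadcast)
Usable hosts: 126


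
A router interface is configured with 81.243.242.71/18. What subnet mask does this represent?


/18 means 18 network bits, 14 host bits
Binary: 11111111111111111100000000000000
Mask: 255.255.192.0


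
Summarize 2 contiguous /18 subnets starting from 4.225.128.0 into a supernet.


Original prefix: /18
Number of subnets: 2 = 2^1
New prefix = 18 - 1 = 17
Supernet: 4.225.128.0/17


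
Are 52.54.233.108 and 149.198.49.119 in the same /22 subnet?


Mask: 255.255.252.0
52.54.233.108 AND mask = 52.54.232.0
149.198.49.119 AND mask = 149.198.48.0
No, different subnets (52.54.232.0 vs 149.198.48.0)


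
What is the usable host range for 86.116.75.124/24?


Network: 86.116.75.0
Broadcast: 86.116.75.255
First usable = network + 1
Last usable = broadcast - 1
Range: 86.116.75.1 to 86.116.75.254


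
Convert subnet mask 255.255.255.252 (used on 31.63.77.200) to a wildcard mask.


Subnet mask: 255.255.255.252
Wildcard = 255.255.255.255 - subnet mask
255 - 255 = 0
255 - 255 = 0
255 - 255 = 0
255 - 252 = 3
Wildcard: 0.0.0.3


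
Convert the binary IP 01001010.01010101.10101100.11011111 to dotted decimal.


01001010 = 74
01010101 = 85
10101100 = 172
11011111 = 223
IP: 74.85.172.223


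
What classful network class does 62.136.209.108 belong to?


First octet: 62
Binary: 00111110
0xxxxxxx -> Class A (1-126)
Class A, default mask 255.0.0.0 (/8)


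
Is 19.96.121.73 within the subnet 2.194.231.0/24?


Subnet network: 2.194.231.0
Test IP AND mask: 19.96.121.0
No, 19.96.121.73 is not in 2.194.231.0/24


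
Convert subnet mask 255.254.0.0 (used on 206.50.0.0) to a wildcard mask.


Subnet mask: 255.254.0.0
Wildcard = 255.255.255.255 - subnet mask
255 - 255 = 0
255 - 254 = 1
255 - 0 = 255
255 - 0 = 255
Wildcard: 0.1.255.255


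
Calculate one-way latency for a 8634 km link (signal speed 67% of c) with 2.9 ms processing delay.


Speed = 0.67 * 3e5 km/s = 201000 km/s
Propagation delay = 8634 / 201000 = 0.043 s = 42.9552 ms
Processing delay = 2.9 ms
Total one-way latency = 45.8552 ms


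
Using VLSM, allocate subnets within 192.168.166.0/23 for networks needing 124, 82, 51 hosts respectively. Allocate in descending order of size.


124 hosts -> /25 (126 usable): 192.168.166.0/25
82 hosts -> /25 (126 usable): 192.168.166.128/25
51 hosts -> /26 (62 usable): 192.168.167.0/26
Allocation: 192.168.166.0/25 (124 hosts, 126 usable); 192.168.166.128/25 (82 hosts, 126 usable); 192.168.167.0/26 (51 hosts, 62 usable)


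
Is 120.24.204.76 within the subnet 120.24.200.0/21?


Subnet network: 120.24.200.0
Test IP AND mask: 120.24.200.0
Yes, 120.24.204.76 is in 120.24.200.0/21


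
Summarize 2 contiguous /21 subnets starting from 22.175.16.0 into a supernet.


Original prefix: /21
Number of subnets: 2 = 2^1
New prefix = 21 - 1 = 20
Supernet: 22.175.16.0/20


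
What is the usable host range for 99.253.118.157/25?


Network: 99.253.118.128
Broadcast: 99.253.118.255
First usable = network + 1
Last usable = broadcast - 1
Range: 99.253.118.129 to 99.253.118.254


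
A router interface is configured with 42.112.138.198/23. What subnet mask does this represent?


/23 means 23 network bits, 9 host bits
Binary: 11111111111111111111111000000000
Mask: 255.255.254.0


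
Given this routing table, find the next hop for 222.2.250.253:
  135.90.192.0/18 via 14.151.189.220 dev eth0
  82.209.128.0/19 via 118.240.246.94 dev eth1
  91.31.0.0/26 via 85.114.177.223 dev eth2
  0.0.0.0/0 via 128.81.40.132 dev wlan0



Longest prefix match for 222.2.250.253:
  /18 135.90.192.0: no
  /19 82.209.128.0: no
  /26 91.31.0.0: no
  /0 0.0.0.0: MATCH
Selected: next-hop 128.81.40.132 via wlan0 (matched /0)


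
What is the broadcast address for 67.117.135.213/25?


Network: 67.117.135.128/25
Host bits = 7
Set all host bits to 1:
Broadcast: 67.117.135.255


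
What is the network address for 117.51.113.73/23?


IP:   01110101.00110011.01110001.01001001
Mask: 11111111.11111111.11111110.00000000
AND operation:
Net:  01110101.00110011.01110000.00000000
Network: 117.51.112.0/23


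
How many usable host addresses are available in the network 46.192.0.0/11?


Host bits = 32 - 11 = 21
Total addresses = 2^21 = 2097152
Usable = total - 2 (network and broadcast)
Usable hosts: 2097150


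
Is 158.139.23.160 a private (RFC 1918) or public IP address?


RFC 1918 private ranges:
  10.0.0.0/8 (10.0.0.0 - 10.255.255.255)
  172.16.0.0/12 (172.16.0.0 - 172.31.255.255)
  192.168.0.0/16 (192.168.0.0 - 192.168.255.255)
Public (not in any RFC 1918 range)


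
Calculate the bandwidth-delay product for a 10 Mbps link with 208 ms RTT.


BDP = bandwidth * RTT
= 10 Mbps * 208 ms
= 10 * 1e6 * 208 / 1000 bits
= 2080000 bits
= 260000 bytes
= 253.9062 KB
BDP = 2080000 bits (260000 bytes)


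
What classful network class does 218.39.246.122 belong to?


First octet: 218
Binary: 11011010
110xxxxx -> Class C (192-223)
Class C, default mask 255.255.255.0 (/24)


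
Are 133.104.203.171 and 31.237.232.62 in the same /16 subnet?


Mask: 255.255.0.0
133.104.203.171 AND mask = 133.104.0.0
31.237.232.62 AND mask = 31.237.0.0
No, different subnets (133.104.0.0 vs 31.237.0.0)


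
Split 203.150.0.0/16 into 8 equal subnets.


New prefix = 16 + 3 = 19
Each subnet has 8192 addresses
  203.150.0.0/19
  203.150.32.0/19
  203.150.64.0/19
  203.150.96.0/19
  203.150.128.0/19
  203.150.160.0/19
  203.150.192.0/19
  203.150.224.0/19
Subnets: 203.150.0.0/19, 203.150.32.0/19, 203.150.64.0/19, 203.150.96.0/19, 203.150.128.0/19, 203.150.160.0/19, 203.150.192.0/19, 203.150.224.0/19


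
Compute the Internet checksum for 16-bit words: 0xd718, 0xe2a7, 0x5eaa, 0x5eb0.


Sum all words (with carry folding):
+ 0xd718 = 0xd718
+ 0xe2a7 = 0xb9c0
+ 0x5eaa = 0x186b
+ 0x5eb0 = 0x771b
One's complement: ~0x771b
Checksum = 0x88e4


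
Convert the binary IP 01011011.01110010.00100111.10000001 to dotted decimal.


01011011 = 91
01110010 = 114
00100111 = 39
10000001 = 129
IP: 91.114.39.129


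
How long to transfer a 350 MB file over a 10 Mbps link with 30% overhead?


Effective throughput = 10 * (1 - 30/100) = 7 Mbps
File size in Mb = 350 * 8 = 2800 Mb
Time = 2800 / 7
Time = 400 seconds


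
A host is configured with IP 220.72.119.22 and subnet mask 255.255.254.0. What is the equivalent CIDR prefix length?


Binary: 11111111.11111111.11111110.00000000
Count leading 1s
Prefix: /23


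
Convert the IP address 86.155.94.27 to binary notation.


86 = 01010110
155 = 10011011
94 = 01011110
27 = 00011011
Binary: 01010110.10011011.01011110.00011011


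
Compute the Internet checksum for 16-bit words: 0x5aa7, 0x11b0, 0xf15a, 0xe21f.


Sum all words (with carry folding):
+ 0x5aa7 = 0x5aa7
+ 0x11b0 = 0x6c57
+ 0xf15a = 0x5db2
+ 0xe21f = 0x3fd2
One's complement: ~0x3fd2
Checksum = 0xc02d


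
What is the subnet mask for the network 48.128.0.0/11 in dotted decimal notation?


/11 means 11 network bits, 21 host bits
Binary: 11111111111000000000000000000000
Mask: 255.224.0.0


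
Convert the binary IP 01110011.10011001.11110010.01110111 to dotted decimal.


01110011 = 115
10011001 = 153
11110010 = 242
01110111 = 119
IP: 115.153.242.119


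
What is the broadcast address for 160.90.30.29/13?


Network: 160.88.0.0/13
Host bits = 19
Set all host bits to 1:
Broadcast: 160.95.255.255


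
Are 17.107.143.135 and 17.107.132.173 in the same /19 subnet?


Mask: 255.255.224.0
17.107.143.135 AND mask = 17.107.128.0
17.107.132.173 AND mask = 17.107.128.0
Yes, same subnet (17.107.128.0)


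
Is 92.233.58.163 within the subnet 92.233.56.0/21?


Subnet network: 92.233.56.0
Test IP AND mask: 92.233.56.0
Yes, 92.233.58.163 is in 92.233.56.0/21


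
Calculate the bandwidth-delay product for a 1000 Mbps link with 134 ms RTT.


BDP = bandwidth * RTT
= 1000 Mbps * 134 ms
= 1000 * 1e6 * 134 / 1000 bits
= 134000000 bits
= 16750000 bytes
= 16357.4219 KB
BDP = 134000000 bits (16750000 bytes)


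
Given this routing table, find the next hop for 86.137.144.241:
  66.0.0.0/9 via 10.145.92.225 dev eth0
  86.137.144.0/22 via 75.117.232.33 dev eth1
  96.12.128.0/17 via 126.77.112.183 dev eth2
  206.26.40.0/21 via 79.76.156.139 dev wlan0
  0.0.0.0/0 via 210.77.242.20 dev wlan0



Longest prefix match for 86.137.144.241:
  /9 66.0.0.0: no
  /22 86.137.144.0: MATCH
  /17 96.12.128.0: no
  /21 206.26.40.0: no
  /0 0.0.0.0: MATCH
Selected: next-hop 75.117.232.33 via eth1 (matched /22)


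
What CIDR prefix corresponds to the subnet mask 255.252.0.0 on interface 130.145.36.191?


Binary: 11111111.11111100.00000000.00000000
Count leading 1s
Prefix: /14


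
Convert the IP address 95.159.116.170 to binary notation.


95 = 01011111
159 = 10011111
116 = 01110100
170 = 10101010
Binary: 01011111.10011111.01110100.10101010


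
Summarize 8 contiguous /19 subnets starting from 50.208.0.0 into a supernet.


Original prefix: /19
Number of subnets: 8 = 2^3
New prefix = 19 - 3 = 16
Supernet: 50.208.0.0/16


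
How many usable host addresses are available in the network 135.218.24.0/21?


Host bits = 32 - 21 = 11
Total addresses = 2^11 = 2048
Usable = total - 2 (network and broadcast)
Usable hosts: 2046


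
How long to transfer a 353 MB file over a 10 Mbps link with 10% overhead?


Effective throughput = 10 * (1 - 10/100) = 9 Mbps
File size in Mb = 353 * 8 = 2824 Mb
Time = 2824 / 9
Time = 313.7778 seconds
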